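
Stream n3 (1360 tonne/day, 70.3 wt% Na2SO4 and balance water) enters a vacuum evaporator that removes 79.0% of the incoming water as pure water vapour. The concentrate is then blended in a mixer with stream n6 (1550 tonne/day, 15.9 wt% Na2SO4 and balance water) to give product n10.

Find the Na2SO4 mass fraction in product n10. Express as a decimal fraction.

0.4641

Vapour removed = 0.790×0.297×1360 = 319.1 tonne/day; concentrate = 1040.9 tonne/day.
Na2SO4 reaching the mixer = 956.08 (from concentrate) + 1550×0.159 = 1202.5 tonne/day.
Product flow = 1040.9 + 1550 = 2590.9 tonne/day; Na2SO4 fraction = 0.4641.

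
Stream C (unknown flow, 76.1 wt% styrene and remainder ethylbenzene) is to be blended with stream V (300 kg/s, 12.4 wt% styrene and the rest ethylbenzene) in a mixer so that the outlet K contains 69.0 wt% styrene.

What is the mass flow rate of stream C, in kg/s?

2392 kg/s

Let C be the unknown flow. Total out = 300 + C.
styrene balance: 37.2 + 0.761·C = 0.690·(300 + C)
(0.761 − 0.690)·C = 0.690×300 − 37.2 = 169.8
C = 169.8 / 0.071 = 2391.5 kg/s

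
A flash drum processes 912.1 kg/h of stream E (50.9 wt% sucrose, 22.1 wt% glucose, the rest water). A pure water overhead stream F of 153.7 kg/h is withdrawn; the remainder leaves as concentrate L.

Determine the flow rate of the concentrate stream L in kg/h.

758.4 kg/h

Concentrate = 912.1 − 153.7 = 758.4 kg/h.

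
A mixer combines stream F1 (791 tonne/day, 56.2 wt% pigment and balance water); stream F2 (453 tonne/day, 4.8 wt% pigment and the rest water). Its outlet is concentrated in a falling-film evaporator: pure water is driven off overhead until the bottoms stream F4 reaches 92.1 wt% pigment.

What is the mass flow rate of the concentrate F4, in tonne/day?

506.3 tonne/day

pigment entering = 791×0.562 + 453×0.048 = 466.29 tonne/day.
All pigment reports to F4, so F4 = 466.29/0.921 = 506.28 tonne/day.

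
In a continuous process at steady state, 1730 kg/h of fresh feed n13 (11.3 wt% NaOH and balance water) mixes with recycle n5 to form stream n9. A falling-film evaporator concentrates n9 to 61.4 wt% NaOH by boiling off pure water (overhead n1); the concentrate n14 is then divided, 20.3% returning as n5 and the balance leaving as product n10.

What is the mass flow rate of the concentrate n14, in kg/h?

Overall NaOH balance (none leaves overhead): NaOH in fresh feed = NaOH in product, i.e. 1730×0.113 = (1−0.203)·n14·0.614.
n14 = 195.49/(0.614×0.797) = 399.48 kg/h.

399.5 kg/h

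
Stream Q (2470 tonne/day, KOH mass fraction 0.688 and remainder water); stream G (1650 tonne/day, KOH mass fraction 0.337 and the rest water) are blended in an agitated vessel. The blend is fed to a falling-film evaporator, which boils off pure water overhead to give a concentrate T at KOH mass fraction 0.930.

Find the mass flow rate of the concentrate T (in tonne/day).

2425 tonne/day

KOH entering = 2470×0.688 + 1650×0.337 = 2255.4 tonne/day.
All KOH reports to T, so T = 2255.4/0.930 = 2425.2 tonne/day.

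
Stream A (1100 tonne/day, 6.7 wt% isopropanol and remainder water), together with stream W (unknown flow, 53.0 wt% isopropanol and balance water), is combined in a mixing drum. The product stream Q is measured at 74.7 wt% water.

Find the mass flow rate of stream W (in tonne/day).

Let W be the unknown flow. Total out = 1100 + W.
water balance: 1026.3 + 0.470·W = 0.747·(1100 + W)
(0.470 − 0.747)·W = 0.747×1100 − 1026.3 = -204.6
W = -204.6 / -0.277 = 738.63 tonne/day

738.6 tonne/day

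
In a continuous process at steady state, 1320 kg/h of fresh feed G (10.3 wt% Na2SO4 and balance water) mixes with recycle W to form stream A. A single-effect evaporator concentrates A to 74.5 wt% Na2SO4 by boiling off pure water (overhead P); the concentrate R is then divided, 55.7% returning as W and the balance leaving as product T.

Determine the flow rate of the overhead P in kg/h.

1138 kg/h

Overall Na2SO4 balance (none leaves overhead): Na2SO4 in fresh feed = Na2SO4 in product, i.e. 1320×0.103 = (1−0.557)·R·0.745.
R = 135.96/(0.745×0.443) = 411.96 kg/h.
Recycle W = 0.557×411.96 = 229.46 kg/h.
Combined feed A = 1320 + 229.46 = 1549.5 kg/h.
Overhead P = A − R = 1549.5 − 411.96 = 1137.5 kg/h.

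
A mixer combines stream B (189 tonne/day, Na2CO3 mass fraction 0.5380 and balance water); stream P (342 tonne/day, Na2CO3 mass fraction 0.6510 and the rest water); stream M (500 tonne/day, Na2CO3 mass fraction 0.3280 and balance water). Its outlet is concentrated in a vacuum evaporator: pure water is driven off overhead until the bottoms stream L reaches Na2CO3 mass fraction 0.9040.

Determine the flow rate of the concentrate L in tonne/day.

Na2CO3 entering = 189×0.538 + 342×0.651 + 500×0.328 = 488.32 tonne/day.
All Na2CO3 reports to L, so L = 488.32/0.904 = 540.18 tonne/day.

540.2 tonne/day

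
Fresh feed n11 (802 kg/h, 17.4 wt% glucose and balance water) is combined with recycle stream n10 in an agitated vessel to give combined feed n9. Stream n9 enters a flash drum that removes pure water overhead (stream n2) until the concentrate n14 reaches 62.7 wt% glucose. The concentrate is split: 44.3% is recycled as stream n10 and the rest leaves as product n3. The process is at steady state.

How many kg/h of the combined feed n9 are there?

979 kg/h

Overall glucose balance (none leaves overhead): glucose in fresh feed = glucose in product, i.e. 802×0.174 = (1−0.443)·n14·0.627.
n14 = 139.55/(0.627×0.557) = 399.58 kg/h.
Recycle n10 = 0.443×399.58 = 177.01 kg/h.
Combined feed n9 = 802 + 177.01 = 979.01 kg/h.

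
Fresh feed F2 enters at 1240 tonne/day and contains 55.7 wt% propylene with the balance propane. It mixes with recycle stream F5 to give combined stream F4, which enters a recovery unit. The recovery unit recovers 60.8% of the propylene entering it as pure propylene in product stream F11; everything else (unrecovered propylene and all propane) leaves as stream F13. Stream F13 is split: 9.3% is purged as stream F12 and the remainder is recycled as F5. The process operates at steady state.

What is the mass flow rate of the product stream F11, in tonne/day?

propylene in F4: m_A = 1240×0.557 + (1−0.093)·(1−0.608)·m_A, so m_A = 690.68/0.6445 = 1071.7 tonne/day.
Product F11 = 0.608×1071.7 = 651.61 tonne/day.

651.6 tonne/day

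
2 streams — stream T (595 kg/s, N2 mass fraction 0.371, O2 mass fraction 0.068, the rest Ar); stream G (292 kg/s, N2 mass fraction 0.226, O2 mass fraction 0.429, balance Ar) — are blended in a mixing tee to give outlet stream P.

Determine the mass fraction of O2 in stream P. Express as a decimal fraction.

0.187

Total flow out = 595 + 292 = 887 kg/s.
O2 in = 595×0.068 + 292×0.429 = 165.73 kg/s.
O2 mass fraction in P = 165.73/887 = 0.187.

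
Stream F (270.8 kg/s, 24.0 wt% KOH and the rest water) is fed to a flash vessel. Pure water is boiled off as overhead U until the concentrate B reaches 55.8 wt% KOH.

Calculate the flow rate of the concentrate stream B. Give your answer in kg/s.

KOH is conserved: 270.8×0.240 = 64.992 kg/s all reports to the concentrate.
Concentrate = 64.992/(target fraction) = 116.47 kg/s.

116.5 kg/s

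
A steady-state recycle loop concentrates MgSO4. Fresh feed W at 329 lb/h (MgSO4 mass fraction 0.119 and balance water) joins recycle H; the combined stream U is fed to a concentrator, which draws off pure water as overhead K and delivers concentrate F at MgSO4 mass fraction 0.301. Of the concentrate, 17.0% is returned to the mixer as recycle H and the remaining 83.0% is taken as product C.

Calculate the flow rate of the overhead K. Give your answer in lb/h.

198.9 lb/h

Overall MgSO4 balance (none leaves overhead): MgSO4 in fresh feed = MgSO4 in product, i.e. 329×0.119 = (1−0.170)·F·0.301.
F = 39.151/(0.301×0.830) = 156.71 lb/h.
Recycle H = 0.170×156.71 = 26.641 lb/h.
Combined feed U = 329 + 26.641 = 355.64 lb/h.
Overhead K = U − F = 355.64 − 156.71 = 198.93 lb/h.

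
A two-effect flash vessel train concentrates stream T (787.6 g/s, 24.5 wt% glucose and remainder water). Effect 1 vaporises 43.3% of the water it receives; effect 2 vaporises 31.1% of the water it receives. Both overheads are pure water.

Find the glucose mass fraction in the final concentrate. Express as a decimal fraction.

0.454

water in feed = 787.6×0.755 = 594.64 g/s.
After stage 1: water left = (1−0.433)×594.64 = 337.16; stream total = 530.12 g/s.
After stage 2: water left = (1−0.311)×337.16 = 232.3; final concentrate = 425.27 g/s.
glucose fraction = 192.96/425.27 = 0.454.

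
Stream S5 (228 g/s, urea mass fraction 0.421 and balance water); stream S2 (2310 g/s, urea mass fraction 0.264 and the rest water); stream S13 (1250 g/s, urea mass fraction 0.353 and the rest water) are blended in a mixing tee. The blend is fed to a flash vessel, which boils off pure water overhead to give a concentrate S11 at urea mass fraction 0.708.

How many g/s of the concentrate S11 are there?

1620 g/s

urea entering = 228×0.421 + 2310×0.264 + 1250×0.353 = 1147.1 g/s.
All urea reports to S11, so S11 = 1147.1/0.708 = 1620.2 g/s.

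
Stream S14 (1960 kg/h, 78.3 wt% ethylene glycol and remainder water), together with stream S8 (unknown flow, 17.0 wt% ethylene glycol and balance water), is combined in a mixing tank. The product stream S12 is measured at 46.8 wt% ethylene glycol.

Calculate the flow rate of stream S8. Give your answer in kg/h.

Let S8 be the unknown flow. Total out = 1960 + S8.
ethylene glycol balance: 1534.7 + 0.170·S8 = 0.468·(1960 + S8)
(0.170 − 0.468)·S8 = 0.468×1960 − 1534.7 = -617.4
S8 = -617.4 / -0.298 = 2071.8 kg/h

2072 kg/h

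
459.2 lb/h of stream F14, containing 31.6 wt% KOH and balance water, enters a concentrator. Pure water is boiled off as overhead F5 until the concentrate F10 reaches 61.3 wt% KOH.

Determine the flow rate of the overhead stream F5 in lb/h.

KOH is conserved: 459.2×0.316 = 145.11 lb/h all reports to the concentrate.
Concentrate = 145.11/(target fraction) = 236.72 lb/h.
Overhead = 459.2 − 236.72 = 222.48 lb/h.

222.5 lb/h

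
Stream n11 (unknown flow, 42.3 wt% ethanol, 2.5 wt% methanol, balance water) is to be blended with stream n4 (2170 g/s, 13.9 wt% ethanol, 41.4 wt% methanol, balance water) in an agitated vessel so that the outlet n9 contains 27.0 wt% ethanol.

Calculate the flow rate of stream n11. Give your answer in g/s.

Let n11 be the unknown flow. Total out = 2170 + n11.
ethanol balance: 301.63 + 0.423·n11 = 0.270·(2170 + n11)
(0.423 − 0.270)·n11 = 0.270×2170 − 301.63 = 284.27
n11 = 284.27 / 0.153 = 1858 g/s

1858 g/s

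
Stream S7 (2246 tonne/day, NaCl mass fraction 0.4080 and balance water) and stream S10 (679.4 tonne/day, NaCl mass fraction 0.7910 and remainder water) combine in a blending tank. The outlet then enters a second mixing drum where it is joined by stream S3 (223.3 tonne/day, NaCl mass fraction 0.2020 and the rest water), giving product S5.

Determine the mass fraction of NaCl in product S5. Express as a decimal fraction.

0.4760

Overall, product flow = 3148.7 tonne/day.
NaCl in = 2246×0.408 + 679.4×0.791 + 223.3×0.202 = 1498.9 tonne/day.
NaCl fraction in S5 = 0.4760.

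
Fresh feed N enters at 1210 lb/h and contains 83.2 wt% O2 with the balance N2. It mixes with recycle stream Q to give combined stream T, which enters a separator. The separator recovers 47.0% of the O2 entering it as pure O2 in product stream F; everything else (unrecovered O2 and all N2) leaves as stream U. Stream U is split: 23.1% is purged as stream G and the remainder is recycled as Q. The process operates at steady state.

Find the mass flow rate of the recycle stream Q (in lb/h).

N2 enters only via N and leaves only via the purge: 1210×0.168 = 0.231×(N2 in U), and the separator passes all N2, so N2 in T = N2 in U = 880 lb/h.
O2 in T: m_A = 1210×0.832 + (1−0.231)·(1−0.470)·m_A, so m_A = 1006.7/0.5924 = 1699.3 lb/h.
U = (1−0.470)×1699.3 + 880 = 1780.6 lb/h.
Recycle Q = (1−0.231)×1780.6 = 1369.3 lb/h.

1369 lb/h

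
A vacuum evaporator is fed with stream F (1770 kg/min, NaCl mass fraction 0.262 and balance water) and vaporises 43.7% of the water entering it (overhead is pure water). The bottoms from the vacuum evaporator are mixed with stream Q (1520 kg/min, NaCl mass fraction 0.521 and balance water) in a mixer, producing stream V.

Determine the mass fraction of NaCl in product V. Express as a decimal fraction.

0.462

Vapour removed = 0.437×0.738×1770 = 570.84 kg/min; concentrate = 1199.2 kg/min.
NaCl reaching the mixer = 463.74 (from concentrate) + 1520×0.521 = 1255.7 kg/min.
Product flow = 1199.2 + 1520 = 2719.2 kg/min; NaCl fraction = 0.462.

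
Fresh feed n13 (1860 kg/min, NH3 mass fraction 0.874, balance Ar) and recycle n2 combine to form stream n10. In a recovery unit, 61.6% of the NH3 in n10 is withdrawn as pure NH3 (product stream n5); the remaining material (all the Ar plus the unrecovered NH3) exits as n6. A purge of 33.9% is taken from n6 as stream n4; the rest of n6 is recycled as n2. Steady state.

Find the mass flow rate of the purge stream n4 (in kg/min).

518 kg/min

Ar enters only via n13 and leaves only via the purge: 1860×0.126 = 0.339×(Ar in n6), and the recovery unit passes all Ar, so Ar in n10 = Ar in n6 = 691.33 kg/min.
NH3 in n10: m_A = 1860×0.874 + (1−0.339)·(1−0.616)·m_A, so m_A = 1625.6/0.7462 = 2178.6 kg/min.
n6 = (1−0.616)×2178.6 + 691.33 = 1527.9 kg/min.
Purge n4 = 0.339×1527.9 = 517.97 kg/min.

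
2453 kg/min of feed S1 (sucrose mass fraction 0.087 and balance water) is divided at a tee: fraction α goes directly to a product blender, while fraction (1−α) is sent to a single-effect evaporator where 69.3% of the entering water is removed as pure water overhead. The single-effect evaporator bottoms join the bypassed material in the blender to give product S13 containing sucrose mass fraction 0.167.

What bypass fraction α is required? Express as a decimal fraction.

All 2453×0.087 = 213.41 kg/min of sucrose reaches S13, so S13 = 213.41/0.167 = 1277.9 kg/min and vapour = 1175.1 kg/min.
The evaporator receives (1−α)·2453 of feed at 0.913 water and removes 0.693 of that water:
0.693×0.913×(1−α)×2453 = 1175.1
(1−α) = 1175.1/1552 = 0.7571;  α = 0.2429.

0.243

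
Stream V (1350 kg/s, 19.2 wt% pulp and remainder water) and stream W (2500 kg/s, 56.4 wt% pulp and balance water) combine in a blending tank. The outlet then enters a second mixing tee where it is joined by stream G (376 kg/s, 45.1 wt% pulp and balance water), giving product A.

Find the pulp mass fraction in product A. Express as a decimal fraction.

0.435

Overall, product flow = 4226 kg/s.
pulp in = 1350×0.192 + 2500×0.564 + 376×0.451 = 1838.8 kg/s.
pulp fraction in A = 0.435.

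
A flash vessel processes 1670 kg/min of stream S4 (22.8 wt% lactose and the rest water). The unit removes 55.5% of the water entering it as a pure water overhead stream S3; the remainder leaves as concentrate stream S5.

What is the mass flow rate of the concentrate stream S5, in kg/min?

water entering = 1670×0.772 = 1289.2 kg/min; overhead removed = 0.555×1289.2 = 715.53 kg/min.
Concentrate = 1670 − 715.53 = 954.47 kg/min.

954.5 kg/min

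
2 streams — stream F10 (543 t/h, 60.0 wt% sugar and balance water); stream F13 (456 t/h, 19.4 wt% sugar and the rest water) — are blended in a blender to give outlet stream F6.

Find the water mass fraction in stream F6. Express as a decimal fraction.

0.585

Total flow out = 543 + 456 = 999 t/h.
water in = 543×0.400 + 456×0.806 = 584.74 t/h.
water mass fraction in F6 = 584.74/999 = 0.585.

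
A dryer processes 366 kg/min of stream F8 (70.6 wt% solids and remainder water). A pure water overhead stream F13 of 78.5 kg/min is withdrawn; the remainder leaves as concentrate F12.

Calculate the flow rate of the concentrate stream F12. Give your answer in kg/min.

Concentrate = 366 − 78.5 = 287.5 kg/min.

287.5 kg/min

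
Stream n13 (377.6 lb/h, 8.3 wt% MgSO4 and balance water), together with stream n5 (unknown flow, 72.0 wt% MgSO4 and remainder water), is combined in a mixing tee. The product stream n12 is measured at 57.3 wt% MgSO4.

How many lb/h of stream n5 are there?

Let n5 be the unknown flow. Total out = 377.6 + n5.
MgSO4 balance: 31.341 + 0.720·n5 = 0.573·(377.6 + n5)
(0.720 − 0.573)·n5 = 0.573×377.6 − 31.341 = 185.02
n5 = 185.02 / 0.147 = 1258.7 lb/h

1259 lb/h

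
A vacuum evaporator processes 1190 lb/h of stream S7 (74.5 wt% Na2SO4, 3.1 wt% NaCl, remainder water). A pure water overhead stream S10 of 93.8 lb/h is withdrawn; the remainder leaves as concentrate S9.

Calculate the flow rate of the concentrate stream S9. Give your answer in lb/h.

1096 lb/h

Concentrate = 1190 − 93.8 = 1096.2 lb/h.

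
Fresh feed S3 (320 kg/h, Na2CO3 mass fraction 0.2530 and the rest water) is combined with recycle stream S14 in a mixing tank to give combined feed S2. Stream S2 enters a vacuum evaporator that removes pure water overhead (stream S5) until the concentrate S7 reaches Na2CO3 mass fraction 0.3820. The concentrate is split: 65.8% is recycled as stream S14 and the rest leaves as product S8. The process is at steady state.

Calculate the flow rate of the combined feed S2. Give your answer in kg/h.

727.8 kg/h

Overall Na2CO3 balance (none leaves overhead): Na2CO3 in fresh feed = Na2CO3 in product, i.e. 320×0.253 = (1−0.658)·S7·0.382.
S7 = 80.96/(0.382×0.342) = 619.7 kg/h.
Recycle S14 = 0.658×619.7 = 407.76 kg/h.
Combined feed S2 = 320 + 407.76 = 727.76 kg/h.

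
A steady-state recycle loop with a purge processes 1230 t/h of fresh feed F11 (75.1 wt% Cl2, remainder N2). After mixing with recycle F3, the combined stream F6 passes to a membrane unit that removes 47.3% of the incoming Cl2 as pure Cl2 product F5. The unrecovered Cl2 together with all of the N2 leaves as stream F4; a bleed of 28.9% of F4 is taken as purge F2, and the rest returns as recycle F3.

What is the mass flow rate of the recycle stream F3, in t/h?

N2 enters only via F11 and leaves only via the purge: 1230×0.249 = 0.289×(N2 in F4), and the membrane unit passes all N2, so N2 in F6 = N2 in F4 = 1059.8 t/h.
Cl2 in F6: m_A = 1230×0.751 + (1−0.289)·(1−0.473)·m_A, so m_A = 923.73/0.6253 = 1477.3 t/h.
F4 = (1−0.473)×1477.3 + 1059.8 = 1838.3 t/h.
Recycle F3 = (1−0.289)×1838.3 = 1307 t/h.

1307 t/h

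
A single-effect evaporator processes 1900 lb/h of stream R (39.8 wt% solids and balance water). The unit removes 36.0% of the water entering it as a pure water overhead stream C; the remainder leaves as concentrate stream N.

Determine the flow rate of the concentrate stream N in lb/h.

1488 lb/h

water entering = 1900×0.602 = 1143.8 lb/h; overhead removed = 0.360×1143.8 = 411.77 lb/h.
Concentrate = 1900 − 411.77 = 1488.2 lb/h.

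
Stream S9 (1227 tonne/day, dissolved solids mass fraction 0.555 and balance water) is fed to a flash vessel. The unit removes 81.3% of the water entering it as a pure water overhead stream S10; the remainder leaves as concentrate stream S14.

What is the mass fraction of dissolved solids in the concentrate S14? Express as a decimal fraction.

0.870

dissolved solids is not removed: 1227×0.555 = 680.99 tonne/day of dissolved solids enters S14.
water entering = 1227×0.445 = 546.01 tonne/day; overhead removed = 0.813×546.01 = 443.91 tonne/day.
Concentrate = 1227 − 443.91 = 783.09 tonne/day.
Mass fraction = 680.99/783.09 = 0.870.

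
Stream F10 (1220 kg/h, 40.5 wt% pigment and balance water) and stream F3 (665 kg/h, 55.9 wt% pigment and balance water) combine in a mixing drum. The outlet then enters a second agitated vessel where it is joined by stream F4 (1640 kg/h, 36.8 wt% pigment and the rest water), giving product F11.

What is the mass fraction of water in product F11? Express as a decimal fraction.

0.583

Overall, product flow = 3525 kg/h.
water in = 1220×0.595 + 665×0.441 + 1640×0.632 = 2055.6 kg/h.
water fraction in F11 = 0.583.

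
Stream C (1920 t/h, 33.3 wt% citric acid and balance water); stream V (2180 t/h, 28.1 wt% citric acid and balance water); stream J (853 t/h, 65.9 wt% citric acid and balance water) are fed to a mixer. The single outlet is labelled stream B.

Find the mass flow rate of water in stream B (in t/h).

water out = water in = 1920×0.667 + 2180×0.719 + 853×0.341 = 3138.9 t/h.

3139 t/h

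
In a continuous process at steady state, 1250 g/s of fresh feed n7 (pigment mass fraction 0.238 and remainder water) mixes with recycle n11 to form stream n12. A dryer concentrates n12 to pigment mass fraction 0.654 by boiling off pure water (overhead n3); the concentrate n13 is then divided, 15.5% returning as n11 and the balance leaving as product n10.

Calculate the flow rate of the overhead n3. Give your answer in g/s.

795.1 g/s

Overall pigment balance (none leaves overhead): pigment in fresh feed = pigment in product, i.e. 1250×0.238 = (1−0.155)·n13·0.654.
n13 = 297.5/(0.654×0.845) = 538.33 g/s.
Recycle n11 = 0.155×538.33 = 83.442 g/s.
Combined feed n12 = 1250 + 83.442 = 1333.4 g/s.
Overhead n3 = n12 − n13 = 1333.4 − 538.33 = 795.11 g/s.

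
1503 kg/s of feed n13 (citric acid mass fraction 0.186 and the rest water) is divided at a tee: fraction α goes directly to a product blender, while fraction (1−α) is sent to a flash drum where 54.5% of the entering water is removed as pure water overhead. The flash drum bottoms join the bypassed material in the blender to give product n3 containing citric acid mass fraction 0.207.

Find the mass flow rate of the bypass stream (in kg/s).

1159 kg/s

All 1503×0.186 = 279.56 kg/s of citric acid reaches n3, so n3 = 279.56/0.207 = 1350.5 kg/s and vapour = 152.48 kg/s.
The evaporator receives (1−α)·1503 of feed at 0.814 water and removes 0.545 of that water:
0.545×0.814×(1−α)×1503 = 152.48
(1−α) = 152.48/666.78 = 0.2287;  α = 0.7713.
Bypass flow = 0.7713×1503 = 1159.3 kg/s.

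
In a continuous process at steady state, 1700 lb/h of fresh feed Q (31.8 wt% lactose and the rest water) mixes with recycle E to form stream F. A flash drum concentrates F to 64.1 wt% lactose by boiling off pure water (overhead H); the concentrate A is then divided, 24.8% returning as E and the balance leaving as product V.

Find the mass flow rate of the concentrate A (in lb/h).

Overall lactose balance (none leaves overhead): lactose in fresh feed = lactose in product, i.e. 1700×0.318 = (1−0.248)·A·0.641.
A = 540.6/(0.641×0.752) = 1121.5 lb/h.

1122 lb/h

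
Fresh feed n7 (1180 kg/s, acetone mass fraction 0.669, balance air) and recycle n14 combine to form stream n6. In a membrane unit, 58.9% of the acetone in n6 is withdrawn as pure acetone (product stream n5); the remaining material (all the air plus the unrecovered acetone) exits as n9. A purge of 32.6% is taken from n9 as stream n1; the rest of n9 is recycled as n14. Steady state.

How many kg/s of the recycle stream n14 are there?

air enters only via n7 and leaves only via the purge: 1180×0.331 = 0.326×(air in n9), and the membrane unit passes all air, so air in n6 = air in n9 = 1198.1 kg/s.
acetone in n6: m_A = 1180×0.669 + (1−0.326)·(1−0.589)·m_A, so m_A = 789.42/0.7230 = 1091.9 kg/s.
n9 = (1−0.589)×1091.9 + 1198.1 = 1646.9 kg/s.
Recycle n14 = (1−0.326)×1646.9 = 1110 kg/s.

1110 kg/s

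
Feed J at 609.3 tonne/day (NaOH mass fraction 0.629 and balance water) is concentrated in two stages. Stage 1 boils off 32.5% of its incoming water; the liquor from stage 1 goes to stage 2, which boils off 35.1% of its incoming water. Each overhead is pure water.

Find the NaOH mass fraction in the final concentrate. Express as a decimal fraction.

0.795

water in feed = 609.3×0.371 = 226.05 tonne/day.
After stage 1: water left = (1−0.325)×226.05 = 152.58; stream total = 535.83 tonne/day.
After stage 2: water left = (1−0.351)×152.58 = 99.027; final concentrate = 482.28 tonne/day.
NaOH fraction = 383.25/482.28 = 0.795.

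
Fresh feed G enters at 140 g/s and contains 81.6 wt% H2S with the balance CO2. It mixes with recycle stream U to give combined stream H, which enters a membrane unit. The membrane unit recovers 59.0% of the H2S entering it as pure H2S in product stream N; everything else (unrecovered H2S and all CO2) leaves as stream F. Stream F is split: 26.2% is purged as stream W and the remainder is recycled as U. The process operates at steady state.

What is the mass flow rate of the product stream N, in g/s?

96.64 g/s

H2S in H: m_A = 140×0.816 + (1−0.262)·(1−0.590)·m_A, so m_A = 114.24/0.6974 = 163.8 g/s.
Product N = 0.590×163.8 = 96.644 g/s.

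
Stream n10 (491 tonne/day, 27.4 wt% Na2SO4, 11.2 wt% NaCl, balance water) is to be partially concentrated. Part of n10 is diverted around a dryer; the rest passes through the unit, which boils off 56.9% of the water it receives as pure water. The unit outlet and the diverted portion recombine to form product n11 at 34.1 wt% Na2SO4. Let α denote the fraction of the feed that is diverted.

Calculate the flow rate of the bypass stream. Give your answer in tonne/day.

214.9 tonne/day

All 491×0.274 = 134.53 tonne/day of Na2SO4 reaches n11, so n11 = 134.53/0.341 = 394.53 tonne/day and vapour = 96.472 tonne/day.
The evaporator receives (1−α)·491 of feed at 0.614 water and removes 0.569 of that water:
0.569×0.614×(1−α)×491 = 96.472
(1−α) = 96.472/171.54 = 0.5624;  α = 0.4376.
Bypass flow = 0.4376×491 = 214.87 tonne/day.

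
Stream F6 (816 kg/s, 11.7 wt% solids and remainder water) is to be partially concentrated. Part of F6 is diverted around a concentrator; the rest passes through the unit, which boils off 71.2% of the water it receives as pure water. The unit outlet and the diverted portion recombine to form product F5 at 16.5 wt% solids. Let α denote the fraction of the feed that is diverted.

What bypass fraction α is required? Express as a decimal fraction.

0.537

All 816×0.117 = 95.472 kg/s of solids reaches F5, so F5 = 95.472/0.165 = 578.62 kg/s and vapour = 237.38 kg/s.
The evaporator receives (1−α)·816 of feed at 0.883 water and removes 0.712 of that water:
0.712×0.883×(1−α)×816 = 237.38
(1−α) = 237.38/513.02 = 0.4627;  α = 0.5373.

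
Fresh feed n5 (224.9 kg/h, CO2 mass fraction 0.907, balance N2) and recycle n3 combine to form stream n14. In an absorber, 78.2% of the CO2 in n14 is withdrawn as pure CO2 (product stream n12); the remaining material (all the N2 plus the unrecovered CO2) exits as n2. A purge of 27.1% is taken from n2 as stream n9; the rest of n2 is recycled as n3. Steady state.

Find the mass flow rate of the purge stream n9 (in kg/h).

35.24 kg/h

N2 enters only via n5 and leaves only via the purge: 224.9×0.093 = 0.271×(N2 in n2), and the absorber passes all N2, so N2 in n14 = N2 in n2 = 77.18 kg/h.
CO2 in n14: m_A = 224.9×0.907 + (1−0.271)·(1−0.782)·m_A, so m_A = 203.98/0.8411 = 242.53 kg/h.
n2 = (1−0.782)×242.53 + 77.18 = 130.05 kg/h.
Purge n9 = 0.271×130.05 = 35.244 kg/h.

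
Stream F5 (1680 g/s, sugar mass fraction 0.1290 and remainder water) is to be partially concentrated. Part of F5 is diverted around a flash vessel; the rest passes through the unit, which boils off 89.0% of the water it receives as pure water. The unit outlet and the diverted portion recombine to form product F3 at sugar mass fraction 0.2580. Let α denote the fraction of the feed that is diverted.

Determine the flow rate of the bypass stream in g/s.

596.4 g/s

All 1680×0.129 = 216.72 g/s of sugar reaches F3, so F3 = 216.72/0.258 = 840 g/s and vapour = 840 g/s.
The evaporator receives (1−α)·1680 of feed at 0.871 water and removes 0.890 of that water:
0.890×0.871×(1−α)×1680 = 840
(1−α) = 840/1302.3 = 0.6450;  α = 0.3550.
Bypass flow = 0.3550×1680 = 596.39 g/s.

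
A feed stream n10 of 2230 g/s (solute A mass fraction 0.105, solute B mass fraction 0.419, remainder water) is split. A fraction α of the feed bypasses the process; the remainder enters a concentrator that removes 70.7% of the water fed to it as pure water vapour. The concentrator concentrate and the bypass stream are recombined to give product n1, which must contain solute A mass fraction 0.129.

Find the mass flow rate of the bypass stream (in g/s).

All 2230×0.105 = 234.15 g/s of solute A reaches n1, so n1 = 234.15/0.129 = 1815.1 g/s and vapour = 414.88 g/s.
The evaporator receives (1−α)·2230 of feed at 0.476 water and removes 0.707 of that water:
0.707×0.476×(1−α)×2230 = 414.88
(1−α) = 414.88/750.47 = 0.5528;  α = 0.4472.
Bypass flow = 0.4472×2230 = 997.18 g/s.

997.2 g/s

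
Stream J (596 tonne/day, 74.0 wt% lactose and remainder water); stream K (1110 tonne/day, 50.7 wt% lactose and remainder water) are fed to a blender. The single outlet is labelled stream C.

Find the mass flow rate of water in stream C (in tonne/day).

702.2 tonne/day

water out = water in = 596×0.260 + 1110×0.493 = 702.19 tonne/day.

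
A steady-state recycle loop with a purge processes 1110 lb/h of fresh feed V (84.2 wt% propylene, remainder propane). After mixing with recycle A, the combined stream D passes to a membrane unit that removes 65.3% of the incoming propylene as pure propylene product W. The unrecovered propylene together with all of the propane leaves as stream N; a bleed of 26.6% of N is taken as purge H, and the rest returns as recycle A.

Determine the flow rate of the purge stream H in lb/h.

propane enters only via V and leaves only via the purge: 1110×0.158 = 0.266×(propane in N), and the membrane unit passes all propane, so propane in D = propane in N = 659.32 lb/h.
propylene in D: m_A = 1110×0.842 + (1−0.266)·(1−0.653)·m_A, so m_A = 934.62/0.7453 = 1254 lb/h.
N = (1−0.653)×1254 + 659.32 = 1094.5 lb/h.
Purge H = 0.266×1094.5 = 291.13 lb/h.

291.1 lb/h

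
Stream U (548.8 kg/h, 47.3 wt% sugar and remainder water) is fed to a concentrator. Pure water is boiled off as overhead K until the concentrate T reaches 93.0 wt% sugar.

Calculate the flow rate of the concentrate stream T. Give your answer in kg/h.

sugar is conserved: 548.8×0.473 = 259.58 kg/h all reports to the concentrate.
Concentrate = 259.58/(target fraction) = 279.12 kg/h.

279.1 kg/h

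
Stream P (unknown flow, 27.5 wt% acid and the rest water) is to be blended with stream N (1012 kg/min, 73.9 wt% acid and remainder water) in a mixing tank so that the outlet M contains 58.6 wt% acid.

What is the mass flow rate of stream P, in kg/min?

497.9 kg/min

Let P be the unknown flow. Total out = 1012 + P.
acid balance: 747.87 + 0.275·P = 0.586·(1012 + P)
(0.275 − 0.586)·P = 0.586×1012 − 747.87 = -154.84
P = -154.84 / -0.311 = 497.86 kg/min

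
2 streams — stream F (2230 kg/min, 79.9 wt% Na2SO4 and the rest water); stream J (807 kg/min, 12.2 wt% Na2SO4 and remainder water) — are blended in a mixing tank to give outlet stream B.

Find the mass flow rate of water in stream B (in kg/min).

1157 kg/min

water out = water in = 2230×0.201 + 807×0.878 = 1156.8 kg/min.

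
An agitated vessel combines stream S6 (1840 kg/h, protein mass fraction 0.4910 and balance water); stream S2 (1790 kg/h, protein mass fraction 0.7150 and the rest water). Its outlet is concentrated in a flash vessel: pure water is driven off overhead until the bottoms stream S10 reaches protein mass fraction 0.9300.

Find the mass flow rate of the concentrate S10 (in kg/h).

2348 kg/h

protein entering = 1840×0.491 + 1790×0.715 = 2183.3 kg/h.
All protein reports to S10, so S10 = 2183.3/0.930 = 2347.6 kg/h.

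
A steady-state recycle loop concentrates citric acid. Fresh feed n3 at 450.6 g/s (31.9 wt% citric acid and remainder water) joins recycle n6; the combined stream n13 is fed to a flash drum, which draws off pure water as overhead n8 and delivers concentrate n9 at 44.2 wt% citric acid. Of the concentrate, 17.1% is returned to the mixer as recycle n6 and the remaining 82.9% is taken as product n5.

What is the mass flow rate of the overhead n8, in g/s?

125.4 g/s

Overall citric acid balance (none leaves overhead): citric acid in fresh feed = citric acid in product, i.e. 450.6×0.319 = (1−0.171)·n9·0.442.
n9 = 143.74/(0.442×0.829) = 392.29 g/s.
Recycle n6 = 0.171×392.29 = 67.081 g/s.
Combined feed n13 = 450.6 + 67.081 = 517.68 g/s.
Overhead n8 = n13 − n9 = 517.68 − 392.29 = 125.39 g/s.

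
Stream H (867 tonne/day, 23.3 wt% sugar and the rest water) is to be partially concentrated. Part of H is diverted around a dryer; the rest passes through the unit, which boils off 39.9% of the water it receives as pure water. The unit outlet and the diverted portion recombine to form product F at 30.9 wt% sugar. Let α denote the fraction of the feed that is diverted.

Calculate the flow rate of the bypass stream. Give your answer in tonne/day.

All 867×0.233 = 202.01 tonne/day of sugar reaches F, so F = 202.01/0.309 = 653.76 tonne/day and vapour = 213.24 tonne/day.
The evaporator receives (1−α)·867 of feed at 0.767 water and removes 0.399 of that water:
0.399×0.767×(1−α)×867 = 213.24
(1−α) = 213.24/265.33 = 0.8037;  α = 0.1963.
Bypass flow = 0.1963×867 = 170.2 tonne/day.

170.2 tonne/day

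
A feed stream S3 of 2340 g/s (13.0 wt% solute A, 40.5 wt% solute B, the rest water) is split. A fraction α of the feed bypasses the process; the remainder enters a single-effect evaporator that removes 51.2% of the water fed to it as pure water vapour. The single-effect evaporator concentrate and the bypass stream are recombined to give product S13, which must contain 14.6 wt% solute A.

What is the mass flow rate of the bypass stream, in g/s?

All 2340×0.130 = 304.2 g/s of solute A reaches S13, so S13 = 304.2/0.146 = 2083.6 g/s and vapour = 256.44 g/s.
The evaporator receives (1−α)·2340 of feed at 0.465 water and removes 0.512 of that water:
0.512×0.465×(1−α)×2340 = 256.44
(1−α) = 256.44/557.11 = 0.4603;  α = 0.5397.
Bypass flow = 0.5397×2340 = 1262.9 g/s.

1263 g/s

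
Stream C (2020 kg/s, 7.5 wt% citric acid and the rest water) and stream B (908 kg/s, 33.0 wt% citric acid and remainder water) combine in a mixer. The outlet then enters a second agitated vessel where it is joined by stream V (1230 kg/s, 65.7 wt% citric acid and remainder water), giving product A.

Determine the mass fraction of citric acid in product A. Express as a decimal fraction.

Overall, product flow = 4158 kg/s.
citric acid in = 2020×0.075 + 908×0.330 + 1230×0.657 = 1259.2 kg/s.
citric acid fraction in A = 0.303.

0.303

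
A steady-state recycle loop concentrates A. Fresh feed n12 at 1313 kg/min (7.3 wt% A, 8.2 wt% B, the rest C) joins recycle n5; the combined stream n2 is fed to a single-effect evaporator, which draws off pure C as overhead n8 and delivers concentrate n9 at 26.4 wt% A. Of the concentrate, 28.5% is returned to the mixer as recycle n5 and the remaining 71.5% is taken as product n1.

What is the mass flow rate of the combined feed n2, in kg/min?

1458 kg/min

Overall A balance (none leaves overhead): A in fresh feed = A in product, i.e. 1313×0.073 = (1−0.285)·n9·0.264.
n9 = 95.849/(0.264×0.715) = 507.78 kg/min.
Recycle n5 = 0.285×507.78 = 144.72 kg/min.
Combined feed n2 = 1313 + 144.72 = 1457.7 kg/min.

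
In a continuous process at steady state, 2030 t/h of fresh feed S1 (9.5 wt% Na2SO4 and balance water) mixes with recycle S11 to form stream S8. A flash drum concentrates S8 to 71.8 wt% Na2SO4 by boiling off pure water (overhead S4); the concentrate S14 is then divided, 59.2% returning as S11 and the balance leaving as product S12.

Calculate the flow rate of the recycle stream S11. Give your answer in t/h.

389.7 t/h

Overall Na2SO4 balance (none leaves overhead): Na2SO4 in fresh feed = Na2SO4 in product, i.e. 2030×0.095 = (1−0.592)·S14·0.718.
S14 = 192.85/(0.718×0.408) = 658.32 t/h.
Recycle S11 = 0.592×658.32 = 389.72 t/h.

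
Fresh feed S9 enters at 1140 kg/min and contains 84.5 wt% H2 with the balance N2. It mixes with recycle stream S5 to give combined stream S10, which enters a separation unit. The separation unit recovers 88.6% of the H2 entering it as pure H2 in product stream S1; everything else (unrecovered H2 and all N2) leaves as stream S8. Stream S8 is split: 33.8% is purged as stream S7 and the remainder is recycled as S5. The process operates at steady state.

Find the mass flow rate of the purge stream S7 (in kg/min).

216.8 kg/min

N2 enters only via S9 and leaves only via the purge: 1140×0.155 = 0.338×(N2 in S8), and the separation unit passes all N2, so N2 in S10 = N2 in S8 = 522.78 kg/min.
H2 in S10: m_A = 1140×0.845 + (1−0.338)·(1−0.886)·m_A, so m_A = 963.3/0.9245 = 1041.9 kg/min.
S8 = (1−0.886)×1041.9 + 522.78 = 641.56 kg/min.
Purge S7 = 0.338×641.56 = 216.85 kg/min.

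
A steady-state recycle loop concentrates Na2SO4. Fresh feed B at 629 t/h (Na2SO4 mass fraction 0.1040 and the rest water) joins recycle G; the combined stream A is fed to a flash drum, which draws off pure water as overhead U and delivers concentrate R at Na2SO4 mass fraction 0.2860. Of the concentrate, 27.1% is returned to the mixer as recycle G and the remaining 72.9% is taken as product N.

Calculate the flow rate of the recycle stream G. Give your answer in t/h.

Overall Na2SO4 balance (none leaves overhead): Na2SO4 in fresh feed = Na2SO4 in product, i.e. 629×0.104 = (1−0.271)·R·0.286.
R = 65.416/(0.286×0.729) = 313.75 t/h.
Recycle G = 0.271×313.75 = 85.028 t/h.

85.03 t/h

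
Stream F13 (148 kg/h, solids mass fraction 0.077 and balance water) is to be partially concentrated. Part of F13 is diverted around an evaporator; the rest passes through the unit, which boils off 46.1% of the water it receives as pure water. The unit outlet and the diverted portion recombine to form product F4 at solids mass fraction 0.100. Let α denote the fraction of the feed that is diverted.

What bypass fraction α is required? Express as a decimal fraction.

All 148×0.077 = 11.396 kg/h of solids reaches F4, so F4 = 11.396/0.100 = 113.96 kg/h and vapour = 34.04 kg/h.
The evaporator receives (1−α)·148 of feed at 0.923 water and removes 0.461 of that water:
0.461×0.923×(1−α)×148 = 34.04
(1−α) = 34.04/62.974 = 0.5405;  α = 0.4595.

0.459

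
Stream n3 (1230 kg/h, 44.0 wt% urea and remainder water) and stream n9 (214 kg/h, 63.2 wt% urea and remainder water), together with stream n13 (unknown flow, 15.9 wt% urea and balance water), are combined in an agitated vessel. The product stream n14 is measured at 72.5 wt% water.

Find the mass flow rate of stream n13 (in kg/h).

2408 kg/h

Let n13 be the unknown flow. Total out = 1444 + n13.
water balance: 767.55 + 0.841·n13 = 0.725·(1444 + n13)
(0.841 − 0.725)·n13 = 0.725×1444 − 767.55 = 279.35
n13 = 279.35 / 0.116 = 2408.2 kg/h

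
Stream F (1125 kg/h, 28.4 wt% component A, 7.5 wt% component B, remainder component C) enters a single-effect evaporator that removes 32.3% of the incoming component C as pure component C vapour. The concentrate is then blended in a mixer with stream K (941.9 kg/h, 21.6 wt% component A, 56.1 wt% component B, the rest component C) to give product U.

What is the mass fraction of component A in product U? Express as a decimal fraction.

Vapour removed = 0.323×0.641×1125 = 232.92 kg/h; concentrate = 892.08 kg/h.
component A reaching the mixer = 319.5 (from concentrate) + 941.9×0.216 = 522.95 kg/h.
Product flow = 892.08 + 941.9 = 1834 kg/h; component A fraction = 0.285.

0.285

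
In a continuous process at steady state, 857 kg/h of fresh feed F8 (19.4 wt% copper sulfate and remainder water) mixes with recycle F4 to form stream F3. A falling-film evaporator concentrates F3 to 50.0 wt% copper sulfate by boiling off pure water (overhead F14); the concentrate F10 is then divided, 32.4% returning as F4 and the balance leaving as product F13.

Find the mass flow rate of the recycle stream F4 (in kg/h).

159.4 kg/h

Overall copper sulfate balance (none leaves overhead): copper sulfate in fresh feed = copper sulfate in product, i.e. 857×0.194 = (1−0.324)·F10·0.500.
F10 = 166.26/(0.500×0.676) = 491.89 kg/h.
Recycle F4 = 0.324×491.89 = 159.37 kg/h.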